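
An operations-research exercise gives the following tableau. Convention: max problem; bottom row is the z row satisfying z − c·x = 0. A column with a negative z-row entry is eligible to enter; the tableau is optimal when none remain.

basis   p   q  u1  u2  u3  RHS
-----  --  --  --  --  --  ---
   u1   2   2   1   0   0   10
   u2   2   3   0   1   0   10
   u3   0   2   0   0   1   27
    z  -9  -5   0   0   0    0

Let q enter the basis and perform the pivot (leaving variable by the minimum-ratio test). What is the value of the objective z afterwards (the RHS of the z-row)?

50/3

Ratio test on column q — row 1: 10/2 = 5; row 2: 10/3 = 10/3; row 3: 27/2 = 27/2. Minimum is 10/3 at row 2 (u2 leaves); pivot element 3.
Pivot on row 2; the z-row RHS becomes 0 − (-5)·(10/3) = 50/3.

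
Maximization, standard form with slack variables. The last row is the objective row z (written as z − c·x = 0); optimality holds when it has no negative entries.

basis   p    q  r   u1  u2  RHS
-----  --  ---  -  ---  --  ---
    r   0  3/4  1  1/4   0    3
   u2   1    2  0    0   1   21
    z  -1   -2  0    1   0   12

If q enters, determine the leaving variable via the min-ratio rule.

Column q entries and ratios — r: 3/(3/4) = 4; u2: 21/2 = 21/2.
Smallest ratio is 4 in the row of r, so r leaves.

r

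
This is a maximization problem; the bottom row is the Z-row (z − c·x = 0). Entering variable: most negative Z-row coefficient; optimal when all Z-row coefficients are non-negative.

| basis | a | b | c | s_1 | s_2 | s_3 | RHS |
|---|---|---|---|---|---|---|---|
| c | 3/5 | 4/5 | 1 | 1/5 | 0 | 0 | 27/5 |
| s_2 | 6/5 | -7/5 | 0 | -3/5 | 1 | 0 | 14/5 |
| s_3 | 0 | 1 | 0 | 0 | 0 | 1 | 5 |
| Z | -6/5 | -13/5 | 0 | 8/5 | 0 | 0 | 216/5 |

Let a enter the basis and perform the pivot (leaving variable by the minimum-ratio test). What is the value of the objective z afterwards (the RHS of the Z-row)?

46

Ratio test on column a — row 1: (27/5)/(3/5) = 9; row 2: (14/5)/(6/5) = 7/3; row 3: entry 0 ≤ 0. Minimum is 7/3 at row 2 (s_2 leaves); pivot element 6/5.
Pivot on row 2; the Z-row RHS becomes 216/5 − (-6/5)·(7/3) = 46.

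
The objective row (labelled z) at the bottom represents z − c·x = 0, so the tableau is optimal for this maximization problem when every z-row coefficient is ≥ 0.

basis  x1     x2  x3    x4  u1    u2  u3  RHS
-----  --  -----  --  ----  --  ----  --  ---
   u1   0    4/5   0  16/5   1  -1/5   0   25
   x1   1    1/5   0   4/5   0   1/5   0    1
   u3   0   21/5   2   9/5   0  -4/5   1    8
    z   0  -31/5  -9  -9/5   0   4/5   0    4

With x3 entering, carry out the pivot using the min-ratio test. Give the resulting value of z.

Ratio test on column x3 — row 1: entry 0 ≤ 0; row 2: entry 0 ≤ 0; row 3: 8/2 = 4. Minimum is 4 at row 3 (u3 leaves); pivot element 2.
Pivot on row 3; the z-row RHS becomes 4 − (-9)·4 = 40.

40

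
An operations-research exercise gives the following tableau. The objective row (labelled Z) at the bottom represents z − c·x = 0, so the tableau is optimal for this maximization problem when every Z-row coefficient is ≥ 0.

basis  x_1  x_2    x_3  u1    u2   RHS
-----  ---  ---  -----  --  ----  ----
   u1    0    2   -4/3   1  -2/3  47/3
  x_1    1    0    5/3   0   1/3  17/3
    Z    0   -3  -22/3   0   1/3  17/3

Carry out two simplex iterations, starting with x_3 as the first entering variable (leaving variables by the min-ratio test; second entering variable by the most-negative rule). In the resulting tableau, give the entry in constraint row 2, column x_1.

3/5

Ratio test on column x_3 — row 1: entry -4/3 ≤ 0; row 2: (17/3)/(5/3) = 17/5. Minimum is 17/5 at row 2 (x_1 leaves); pivot element 5/3.
Divide row 2 by 5/3; eliminate column x_3 from the other rows.
Second iteration: most negative Z-row entry is -3 in column x_2, so x_2 enters.
Ratio test on column x_2 — row 1: (101/5)/2 = 101/10; row 2: entry 0 ≤ 0. Minimum is 101/10 at row 1 (u1 leaves); pivot element 2.
Divide row 1 by 2; eliminate column x_2 from the other rows.
After both pivots, the entry at constraint row 2, column x_1 is 3/5.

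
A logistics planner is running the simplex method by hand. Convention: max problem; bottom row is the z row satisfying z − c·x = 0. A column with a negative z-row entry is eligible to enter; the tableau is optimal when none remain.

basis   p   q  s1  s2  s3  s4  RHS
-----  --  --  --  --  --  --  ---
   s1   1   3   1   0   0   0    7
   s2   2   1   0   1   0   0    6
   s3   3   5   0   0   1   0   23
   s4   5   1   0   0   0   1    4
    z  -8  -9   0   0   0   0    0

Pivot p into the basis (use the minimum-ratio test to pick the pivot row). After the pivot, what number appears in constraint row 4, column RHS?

4/5

Ratio test on column p — row 1: 7/1 = 7; row 2: 6/2 = 3; row 3: 23/3 = 23/3; row 4: 4/5 = 4/5. Minimum is 4/5 at row 4 (s4 leaves); pivot element 5.
Divide row 4 by 5; eliminate column p from the other rows.
In the new row 4, the RHS entry is the old entry divided by the pivot: 4/5 = 4/5.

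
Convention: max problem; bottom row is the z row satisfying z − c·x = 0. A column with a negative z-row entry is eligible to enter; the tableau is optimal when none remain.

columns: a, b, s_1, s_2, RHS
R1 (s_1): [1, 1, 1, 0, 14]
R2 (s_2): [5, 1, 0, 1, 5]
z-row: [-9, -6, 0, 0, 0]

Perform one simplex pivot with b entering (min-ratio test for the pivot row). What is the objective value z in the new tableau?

30

Ratio test on column b — row 1: 14/1 = 14; row 2: 5/1 = 5. Minimum is 5 at row 2 (s_2 leaves); pivot element 1.
Pivot on row 2; the z-row RHS becomes 0 − (-6)·5 = 30.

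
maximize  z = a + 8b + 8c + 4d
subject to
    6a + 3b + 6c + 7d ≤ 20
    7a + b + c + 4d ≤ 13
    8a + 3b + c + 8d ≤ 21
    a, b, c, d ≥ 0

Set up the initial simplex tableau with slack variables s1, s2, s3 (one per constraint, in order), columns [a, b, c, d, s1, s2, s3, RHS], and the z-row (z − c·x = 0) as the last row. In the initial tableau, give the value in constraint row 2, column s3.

0

Slack s3 belongs to constraint 3; its column is the unit vector e_3, so the entry in row 2 is 0.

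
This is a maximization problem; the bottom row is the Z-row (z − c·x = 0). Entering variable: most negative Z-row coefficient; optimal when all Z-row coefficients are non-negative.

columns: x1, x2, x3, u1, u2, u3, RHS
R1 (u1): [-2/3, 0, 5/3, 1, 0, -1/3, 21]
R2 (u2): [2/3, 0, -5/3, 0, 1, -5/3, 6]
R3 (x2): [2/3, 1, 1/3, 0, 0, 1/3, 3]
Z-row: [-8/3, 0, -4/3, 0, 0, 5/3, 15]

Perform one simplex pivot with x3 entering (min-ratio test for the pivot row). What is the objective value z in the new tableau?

27

Ratio test on column x3 — row 1: 21/(5/3) = 63/5; row 2: entry -5/3 ≤ 0; row 3: 3/(1/3) = 9. Minimum is 9 at row 3 (x2 leaves); pivot element 1/3.
Pivot on row 3; the Z-row RHS becomes 15 − (-4/3)·9 = 27.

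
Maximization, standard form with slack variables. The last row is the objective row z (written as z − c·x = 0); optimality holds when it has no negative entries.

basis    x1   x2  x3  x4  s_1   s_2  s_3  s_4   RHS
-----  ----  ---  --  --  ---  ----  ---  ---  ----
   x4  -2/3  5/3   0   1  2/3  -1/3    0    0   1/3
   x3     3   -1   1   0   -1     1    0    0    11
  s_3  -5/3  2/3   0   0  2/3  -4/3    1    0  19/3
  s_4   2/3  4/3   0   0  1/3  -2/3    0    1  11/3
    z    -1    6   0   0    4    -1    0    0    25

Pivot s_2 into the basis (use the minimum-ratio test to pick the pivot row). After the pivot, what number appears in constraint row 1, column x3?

1/3

Ratio test on column s_2 — row 1: entry -1/3 ≤ 0; row 2: 11/1 = 11; row 3: entry -4/3 ≤ 0; row 4: entry -2/3 ≤ 0. Minimum is 11 at row 2 (x3 leaves); pivot element 1.
Divide row 2 by 1; eliminate column s_2 from the other rows.
Row 1 update in column x3: 0 − (-1/3)·1 = 1/3.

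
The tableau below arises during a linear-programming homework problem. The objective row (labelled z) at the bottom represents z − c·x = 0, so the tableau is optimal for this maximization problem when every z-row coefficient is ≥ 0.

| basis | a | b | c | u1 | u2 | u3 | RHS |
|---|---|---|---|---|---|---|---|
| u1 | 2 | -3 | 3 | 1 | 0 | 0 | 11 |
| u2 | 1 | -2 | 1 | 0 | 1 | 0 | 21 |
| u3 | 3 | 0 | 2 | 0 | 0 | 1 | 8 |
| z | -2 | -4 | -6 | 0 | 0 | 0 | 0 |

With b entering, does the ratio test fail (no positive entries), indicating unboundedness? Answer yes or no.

Every constraint-row entry in column b is ≤ 0, so increasing b is unbounded.

yes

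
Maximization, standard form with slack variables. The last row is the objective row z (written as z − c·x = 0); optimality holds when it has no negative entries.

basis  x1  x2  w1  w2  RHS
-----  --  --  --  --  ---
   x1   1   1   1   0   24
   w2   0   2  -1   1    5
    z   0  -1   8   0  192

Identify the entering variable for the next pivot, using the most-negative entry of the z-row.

Negative z-row entries: x2: -1.
The most negative is -1 in column x2, so x2 enters.

x2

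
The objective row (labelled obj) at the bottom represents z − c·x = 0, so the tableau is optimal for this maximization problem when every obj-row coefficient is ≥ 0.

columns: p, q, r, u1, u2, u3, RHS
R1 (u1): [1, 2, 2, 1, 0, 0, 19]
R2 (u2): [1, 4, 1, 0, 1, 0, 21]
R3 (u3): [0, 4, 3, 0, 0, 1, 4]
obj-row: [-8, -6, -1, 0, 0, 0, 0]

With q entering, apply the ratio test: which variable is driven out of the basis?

u3

Column q entries and ratios — u1: 19/2 = 19/2; u2: 21/4 = 21/4; u3: 4/4 = 1.
Smallest ratio is 1 in the row of u3, so u3 leaves.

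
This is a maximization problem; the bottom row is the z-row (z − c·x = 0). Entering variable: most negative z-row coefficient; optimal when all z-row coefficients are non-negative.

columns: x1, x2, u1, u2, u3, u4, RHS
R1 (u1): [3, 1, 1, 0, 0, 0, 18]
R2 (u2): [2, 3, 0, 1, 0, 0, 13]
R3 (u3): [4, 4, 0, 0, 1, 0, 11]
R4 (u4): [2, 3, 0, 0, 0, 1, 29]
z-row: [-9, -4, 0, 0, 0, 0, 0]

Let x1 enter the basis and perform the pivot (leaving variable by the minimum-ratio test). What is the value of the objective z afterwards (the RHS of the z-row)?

Ratio test on column x1 — row 1: 18/3 = 6; row 2: 13/2 = 13/2; row 3: 11/4 = 11/4; row 4: 29/2 = 29/2. Minimum is 11/4 at row 3 (u3 leaves); pivot element 4.
Pivot on row 3; the z-row RHS becomes 0 − (-9)·(11/4) = 99/4.

99/4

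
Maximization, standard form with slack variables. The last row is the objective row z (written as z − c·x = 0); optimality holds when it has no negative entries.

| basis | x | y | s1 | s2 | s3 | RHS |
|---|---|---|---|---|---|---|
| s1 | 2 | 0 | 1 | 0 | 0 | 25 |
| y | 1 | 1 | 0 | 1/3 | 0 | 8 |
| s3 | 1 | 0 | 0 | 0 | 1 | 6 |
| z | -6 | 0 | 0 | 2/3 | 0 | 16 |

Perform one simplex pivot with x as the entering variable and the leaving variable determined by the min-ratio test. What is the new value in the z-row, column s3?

6

Ratio test on column x — row 1: 25/2 = 25/2; row 2: 8/1 = 8; row 3: 6/1 = 6. Minimum is 6 at row 3 (s3 leaves); pivot element 1.
Divide row 3 by 1; eliminate column x from the other rows.
z-row update in column s3: 0 − (-6)·1 = 6.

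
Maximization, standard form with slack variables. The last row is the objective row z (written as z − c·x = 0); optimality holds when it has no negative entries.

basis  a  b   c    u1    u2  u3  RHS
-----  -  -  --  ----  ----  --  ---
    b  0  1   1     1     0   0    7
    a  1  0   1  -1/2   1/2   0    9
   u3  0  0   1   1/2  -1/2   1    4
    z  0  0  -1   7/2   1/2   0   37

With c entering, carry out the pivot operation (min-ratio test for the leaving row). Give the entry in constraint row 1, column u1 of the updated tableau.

1/2

Ratio test on column c — row 1: 7/1 = 7; row 2: 9/1 = 9; row 3: 4/1 = 4. Minimum is 4 at row 3 (u3 leaves); pivot element 1.
Divide row 3 by 1; eliminate column c from the other rows.
Row 1 update in column u1: 1 − 1·(1/2) = 1/2.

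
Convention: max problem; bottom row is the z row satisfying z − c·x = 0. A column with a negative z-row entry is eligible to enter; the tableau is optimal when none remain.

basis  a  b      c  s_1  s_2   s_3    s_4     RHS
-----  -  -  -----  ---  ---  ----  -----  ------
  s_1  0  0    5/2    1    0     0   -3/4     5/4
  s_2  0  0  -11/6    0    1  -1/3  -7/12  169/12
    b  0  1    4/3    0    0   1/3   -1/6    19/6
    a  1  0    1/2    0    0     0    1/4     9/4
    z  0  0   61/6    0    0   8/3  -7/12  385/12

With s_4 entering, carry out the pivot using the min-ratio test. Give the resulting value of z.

Ratio test on column s_4 — row 1: entry -3/4 ≤ 0; row 2: entry -7/12 ≤ 0; row 3: entry -1/6 ≤ 0; row 4: (9/4)/(1/4) = 9. Minimum is 9 at row 4 (a leaves); pivot element 1/4.
Pivot on row 4; the z-row RHS becomes 385/12 − (-7/12)·9 = 112/3.

112/3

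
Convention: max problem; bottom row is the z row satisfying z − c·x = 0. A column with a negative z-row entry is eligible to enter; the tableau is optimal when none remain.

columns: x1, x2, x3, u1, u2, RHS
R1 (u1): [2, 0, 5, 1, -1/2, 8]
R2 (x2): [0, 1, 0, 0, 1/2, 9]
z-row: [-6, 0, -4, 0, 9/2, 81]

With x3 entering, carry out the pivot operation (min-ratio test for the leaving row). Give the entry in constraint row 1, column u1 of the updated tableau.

1/5

Ratio test on column x3 — row 1: 8/5 = 8/5; row 2: entry 0 ≤ 0. Minimum is 8/5 at row 1 (u1 leaves); pivot element 5.
Divide row 1 by 5; eliminate column x3 from the other rows.
In the new row 1, the u1 entry is the old entry divided by the pivot: 1/5 = 1/5.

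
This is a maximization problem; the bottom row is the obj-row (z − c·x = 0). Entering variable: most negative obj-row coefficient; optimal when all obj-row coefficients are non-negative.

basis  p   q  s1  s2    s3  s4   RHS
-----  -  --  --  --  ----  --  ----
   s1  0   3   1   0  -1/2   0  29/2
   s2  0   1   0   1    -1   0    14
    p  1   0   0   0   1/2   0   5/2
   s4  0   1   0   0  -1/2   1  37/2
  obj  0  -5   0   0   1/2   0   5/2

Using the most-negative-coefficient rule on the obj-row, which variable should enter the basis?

Negative obj-row entries: q: -5.
The most negative is -5 in column q, so q enters.

q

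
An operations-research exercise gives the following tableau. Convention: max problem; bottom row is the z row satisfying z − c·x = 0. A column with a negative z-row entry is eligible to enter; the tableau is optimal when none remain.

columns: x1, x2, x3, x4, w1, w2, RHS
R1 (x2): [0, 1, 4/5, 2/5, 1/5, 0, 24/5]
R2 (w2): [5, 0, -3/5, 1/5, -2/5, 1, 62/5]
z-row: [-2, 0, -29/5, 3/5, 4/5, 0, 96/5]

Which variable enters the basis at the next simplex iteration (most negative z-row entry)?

Negative z-row entries: x1: -2, x3: -29/5.
The most negative is -29/5 in column x3, so x3 enters.

x3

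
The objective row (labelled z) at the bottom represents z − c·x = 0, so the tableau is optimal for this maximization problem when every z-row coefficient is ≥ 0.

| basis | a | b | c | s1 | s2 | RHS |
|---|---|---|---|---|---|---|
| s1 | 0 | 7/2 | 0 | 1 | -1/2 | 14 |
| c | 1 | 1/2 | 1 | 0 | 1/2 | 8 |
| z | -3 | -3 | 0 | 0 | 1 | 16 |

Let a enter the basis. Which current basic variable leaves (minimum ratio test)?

c

Column a entries and ratios — s1: 0 ≤ 0, skip; c: 8/1 = 8.
Smallest ratio is 8 in the row of c, so c leaves.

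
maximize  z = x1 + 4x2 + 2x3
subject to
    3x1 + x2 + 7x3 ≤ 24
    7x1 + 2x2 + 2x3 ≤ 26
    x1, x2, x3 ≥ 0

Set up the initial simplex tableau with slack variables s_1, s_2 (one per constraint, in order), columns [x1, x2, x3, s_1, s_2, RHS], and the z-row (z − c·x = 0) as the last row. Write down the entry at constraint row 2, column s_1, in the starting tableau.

0

Slack s_1 belongs to constraint 1; its column is the unit vector e_1, so the entry in row 2 is 0.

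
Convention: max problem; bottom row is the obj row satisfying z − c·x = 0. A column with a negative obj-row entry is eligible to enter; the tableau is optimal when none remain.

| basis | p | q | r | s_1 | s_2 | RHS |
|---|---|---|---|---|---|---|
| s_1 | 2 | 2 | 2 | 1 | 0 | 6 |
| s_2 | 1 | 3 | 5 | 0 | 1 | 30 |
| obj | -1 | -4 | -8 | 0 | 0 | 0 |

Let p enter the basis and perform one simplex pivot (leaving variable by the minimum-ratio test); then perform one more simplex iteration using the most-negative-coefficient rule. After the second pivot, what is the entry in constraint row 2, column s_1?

Ratio test on column p — row 1: 6/2 = 3; row 2: 30/1 = 30. Minimum is 3 at row 1 (s_1 leaves); pivot element 2.
Divide row 1 by 2; eliminate column p from the other rows.
Second iteration: most negative obj-row entry is -7 in column r, so r enters.
Ratio test on column r — row 1: 3/1 = 3; row 2: 27/4 = 27/4. Minimum is 3 at row 1 (p leaves); pivot element 1.
Divide row 1 by 1; eliminate column r from the other rows.
After both pivots, the entry at constraint row 2, column s_1 is -5/2.

-5/2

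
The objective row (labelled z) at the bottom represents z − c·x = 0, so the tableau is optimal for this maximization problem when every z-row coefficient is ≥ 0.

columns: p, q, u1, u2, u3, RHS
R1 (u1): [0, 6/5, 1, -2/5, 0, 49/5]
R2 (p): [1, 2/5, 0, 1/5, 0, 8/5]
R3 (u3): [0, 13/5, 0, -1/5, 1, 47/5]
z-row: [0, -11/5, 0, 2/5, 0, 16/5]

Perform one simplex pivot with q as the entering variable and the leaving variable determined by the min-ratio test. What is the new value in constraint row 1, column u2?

Ratio test on column q — row 1: (49/5)/(6/5) = 49/6; row 2: (8/5)/(2/5) = 4; row 3: (47/5)/(13/5) = 47/13. Minimum is 47/13 at row 3 (u3 leaves); pivot element 13/5.
Divide row 3 by 13/5; eliminate column q from the other rows.
Row 1 update in column u2: -2/5 − (6/5)·(-1/13) = -4/13.

-4/13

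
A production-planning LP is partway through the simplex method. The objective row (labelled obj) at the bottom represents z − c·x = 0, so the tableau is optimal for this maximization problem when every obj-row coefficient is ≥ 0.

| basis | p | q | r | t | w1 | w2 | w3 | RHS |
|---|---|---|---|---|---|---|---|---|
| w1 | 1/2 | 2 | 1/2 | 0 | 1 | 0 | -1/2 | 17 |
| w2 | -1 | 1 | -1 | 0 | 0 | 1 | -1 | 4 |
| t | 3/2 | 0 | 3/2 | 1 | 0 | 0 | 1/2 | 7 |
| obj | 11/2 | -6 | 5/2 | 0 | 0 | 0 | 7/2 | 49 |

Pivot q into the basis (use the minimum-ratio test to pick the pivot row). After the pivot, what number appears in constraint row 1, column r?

5/2

Ratio test on column q — row 1: 17/2 = 17/2; row 2: 4/1 = 4; row 3: entry 0 ≤ 0. Minimum is 4 at row 2 (w2 leaves); pivot element 1.
Divide row 2 by 1; eliminate column q from the other rows.
Row 1 update in column r: 1/2 − 2·(-1) = 5/2.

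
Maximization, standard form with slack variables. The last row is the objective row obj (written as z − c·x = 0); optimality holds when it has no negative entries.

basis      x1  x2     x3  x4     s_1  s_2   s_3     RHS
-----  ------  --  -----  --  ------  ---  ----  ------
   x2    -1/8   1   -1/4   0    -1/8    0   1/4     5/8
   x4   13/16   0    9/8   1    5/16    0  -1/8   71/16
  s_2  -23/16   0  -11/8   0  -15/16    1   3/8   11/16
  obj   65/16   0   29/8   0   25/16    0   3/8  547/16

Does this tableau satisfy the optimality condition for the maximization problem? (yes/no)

Every obj-row coefficient is ≥ 0, so the tableau is optimal.

yes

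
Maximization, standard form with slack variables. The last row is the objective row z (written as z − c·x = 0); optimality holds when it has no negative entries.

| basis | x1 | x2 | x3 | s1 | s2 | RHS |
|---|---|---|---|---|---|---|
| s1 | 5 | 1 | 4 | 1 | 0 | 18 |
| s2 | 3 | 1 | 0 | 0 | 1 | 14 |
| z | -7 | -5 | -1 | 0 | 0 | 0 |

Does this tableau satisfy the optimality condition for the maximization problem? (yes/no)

no

The z-row has a negative entry -7 in column x1, so it is not optimal.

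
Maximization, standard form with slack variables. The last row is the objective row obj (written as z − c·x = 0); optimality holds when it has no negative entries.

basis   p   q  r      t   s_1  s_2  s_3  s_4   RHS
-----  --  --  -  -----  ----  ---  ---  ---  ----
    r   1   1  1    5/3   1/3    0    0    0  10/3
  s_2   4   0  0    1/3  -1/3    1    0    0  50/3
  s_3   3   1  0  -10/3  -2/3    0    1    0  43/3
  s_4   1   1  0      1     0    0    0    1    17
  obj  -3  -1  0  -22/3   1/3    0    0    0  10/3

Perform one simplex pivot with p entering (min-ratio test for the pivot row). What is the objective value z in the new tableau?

40/3

Ratio test on column p — row 1: (10/3)/1 = 10/3; row 2: (50/3)/4 = 25/6; row 3: (43/3)/3 = 43/9; row 4: 17/1 = 17. Minimum is 10/3 at row 1 (r leaves); pivot element 1.
Pivot on row 1; the obj-row RHS becomes 10/3 − (-3)·(10/3) = 40/3.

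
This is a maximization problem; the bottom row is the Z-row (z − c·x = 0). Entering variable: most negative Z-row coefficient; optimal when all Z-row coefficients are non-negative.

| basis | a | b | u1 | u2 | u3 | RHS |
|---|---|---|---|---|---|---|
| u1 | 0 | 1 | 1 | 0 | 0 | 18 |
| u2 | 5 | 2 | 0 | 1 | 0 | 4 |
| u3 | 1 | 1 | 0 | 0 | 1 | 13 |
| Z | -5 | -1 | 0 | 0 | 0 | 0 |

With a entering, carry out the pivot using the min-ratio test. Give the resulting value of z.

4

Ratio test on column a — row 1: entry 0 ≤ 0; row 2: 4/5 = 4/5; row 3: 13/1 = 13. Minimum is 4/5 at row 2 (u2 leaves); pivot element 5.
Pivot on row 2; the Z-row RHS becomes 0 − (-5)·(4/5) = 4.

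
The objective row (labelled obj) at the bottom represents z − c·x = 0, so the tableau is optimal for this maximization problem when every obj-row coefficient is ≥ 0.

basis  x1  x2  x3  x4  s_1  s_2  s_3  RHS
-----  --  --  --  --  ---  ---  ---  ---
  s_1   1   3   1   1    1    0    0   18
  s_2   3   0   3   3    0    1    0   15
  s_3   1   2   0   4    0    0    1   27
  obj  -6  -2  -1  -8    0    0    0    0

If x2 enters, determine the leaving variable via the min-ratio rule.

Column x2 entries and ratios — s_1: 18/3 = 6; s_2: 0 ≤ 0, skip; s_3: 27/2 = 27/2.
Smallest ratio is 6 in the row of s_1, so s_1 leaves.

s_1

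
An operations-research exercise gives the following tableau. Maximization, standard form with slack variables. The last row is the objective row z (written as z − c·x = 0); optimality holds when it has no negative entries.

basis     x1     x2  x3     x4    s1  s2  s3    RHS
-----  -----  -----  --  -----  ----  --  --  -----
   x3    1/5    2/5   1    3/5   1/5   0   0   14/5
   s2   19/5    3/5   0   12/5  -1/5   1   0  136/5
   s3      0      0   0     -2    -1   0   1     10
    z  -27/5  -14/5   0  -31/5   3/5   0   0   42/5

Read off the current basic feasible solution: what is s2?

s2 is basic (row 2); its value is the RHS of that row, 136/5.

136/5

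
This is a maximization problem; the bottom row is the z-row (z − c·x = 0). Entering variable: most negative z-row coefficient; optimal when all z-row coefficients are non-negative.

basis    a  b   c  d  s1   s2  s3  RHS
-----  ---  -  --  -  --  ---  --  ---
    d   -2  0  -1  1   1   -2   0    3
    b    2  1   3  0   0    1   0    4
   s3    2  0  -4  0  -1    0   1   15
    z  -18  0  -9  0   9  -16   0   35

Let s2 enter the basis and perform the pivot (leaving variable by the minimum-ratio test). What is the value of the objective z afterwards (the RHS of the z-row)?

99

Ratio test on column s2 — row 1: entry -2 ≤ 0; row 2: 4/1 = 4; row 3: entry 0 ≤ 0. Minimum is 4 at row 2 (b leaves); pivot element 1.
Pivot on row 2; the z-row RHS becomes 35 − (-16)·4 = 99.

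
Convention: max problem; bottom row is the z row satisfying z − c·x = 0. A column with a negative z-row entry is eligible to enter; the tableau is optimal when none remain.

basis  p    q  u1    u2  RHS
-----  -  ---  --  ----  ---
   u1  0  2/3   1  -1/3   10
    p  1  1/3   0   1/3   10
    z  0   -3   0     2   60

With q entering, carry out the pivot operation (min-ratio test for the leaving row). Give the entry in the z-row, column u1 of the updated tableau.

Ratio test on column q — row 1: 10/(2/3) = 15; row 2: 10/(1/3) = 30. Minimum is 15 at row 1 (u1 leaves); pivot element 2/3.
Divide row 1 by 2/3; eliminate column q from the other rows.
z-row update in column u1: 0 − (-3)·(3/2) = 9/2.

9/2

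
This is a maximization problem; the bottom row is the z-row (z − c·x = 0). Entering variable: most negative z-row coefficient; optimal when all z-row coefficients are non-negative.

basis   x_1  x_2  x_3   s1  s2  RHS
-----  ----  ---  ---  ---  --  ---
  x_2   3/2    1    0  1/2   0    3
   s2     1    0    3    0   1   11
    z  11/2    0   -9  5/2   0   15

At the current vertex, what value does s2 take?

11

s2 is basic (row 2); its value is the RHS of that row, 11.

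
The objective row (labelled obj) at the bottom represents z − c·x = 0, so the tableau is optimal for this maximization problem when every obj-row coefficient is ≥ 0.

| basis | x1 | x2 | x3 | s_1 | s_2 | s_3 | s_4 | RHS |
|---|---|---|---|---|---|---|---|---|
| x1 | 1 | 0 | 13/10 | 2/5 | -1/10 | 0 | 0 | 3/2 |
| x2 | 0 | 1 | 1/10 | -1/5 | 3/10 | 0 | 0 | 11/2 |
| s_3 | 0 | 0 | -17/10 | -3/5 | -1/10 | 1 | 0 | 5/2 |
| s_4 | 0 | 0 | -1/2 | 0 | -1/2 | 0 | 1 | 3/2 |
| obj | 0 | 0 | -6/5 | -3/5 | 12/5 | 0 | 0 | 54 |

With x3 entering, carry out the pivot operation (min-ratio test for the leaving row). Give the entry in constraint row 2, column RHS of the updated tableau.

Ratio test on column x3 — row 1: (3/2)/(13/10) = 15/13; row 2: (11/2)/(1/10) = 55; row 3: entry -17/10 ≤ 0; row 4: entry -1/2 ≤ 0. Minimum is 15/13 at row 1 (x1 leaves); pivot element 13/10.
Divide row 1 by 13/10; eliminate column x3 from the other rows.
Row 2 update in column RHS: 11/2 − (1/10)·(15/13) = 70/13.

70/13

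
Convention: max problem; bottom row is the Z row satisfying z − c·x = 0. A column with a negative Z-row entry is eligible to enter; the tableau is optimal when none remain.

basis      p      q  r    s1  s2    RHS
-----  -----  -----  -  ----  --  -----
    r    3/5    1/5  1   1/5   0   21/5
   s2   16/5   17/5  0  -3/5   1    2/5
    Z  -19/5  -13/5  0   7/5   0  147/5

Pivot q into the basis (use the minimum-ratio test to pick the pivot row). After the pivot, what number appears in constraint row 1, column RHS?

Ratio test on column q — row 1: (21/5)/(1/5) = 21; row 2: (2/5)/(17/5) = 2/17. Minimum is 2/17 at row 2 (s2 leaves); pivot element 17/5.
Divide row 2 by 17/5; eliminate column q from the other rows.
Row 1 update in column RHS: 21/5 − (1/5)·(2/17) = 71/17.

71/17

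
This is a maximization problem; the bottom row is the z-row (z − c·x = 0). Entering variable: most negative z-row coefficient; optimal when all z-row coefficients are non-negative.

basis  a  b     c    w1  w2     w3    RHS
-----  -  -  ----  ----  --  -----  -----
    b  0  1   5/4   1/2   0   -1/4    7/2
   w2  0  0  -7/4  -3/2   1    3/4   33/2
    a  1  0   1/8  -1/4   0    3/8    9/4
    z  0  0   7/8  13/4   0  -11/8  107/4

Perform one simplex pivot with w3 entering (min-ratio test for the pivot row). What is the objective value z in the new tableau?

Ratio test on column w3 — row 1: entry -1/4 ≤ 0; row 2: (33/2)/(3/4) = 22; row 3: (9/4)/(3/8) = 6. Minimum is 6 at row 3 (a leaves); pivot element 3/8.
Pivot on row 3; the z-row RHS becomes 107/4 − (-11/8)·6 = 35.

35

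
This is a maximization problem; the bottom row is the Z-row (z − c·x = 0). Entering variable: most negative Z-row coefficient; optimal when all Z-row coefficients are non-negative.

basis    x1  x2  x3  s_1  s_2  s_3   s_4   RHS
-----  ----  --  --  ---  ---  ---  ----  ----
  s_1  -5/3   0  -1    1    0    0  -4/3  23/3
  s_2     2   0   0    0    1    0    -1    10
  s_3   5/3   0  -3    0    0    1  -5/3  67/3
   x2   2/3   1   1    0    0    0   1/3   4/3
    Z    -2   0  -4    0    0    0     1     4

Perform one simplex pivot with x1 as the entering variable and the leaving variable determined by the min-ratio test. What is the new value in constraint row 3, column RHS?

19

Ratio test on column x1 — row 1: entry -5/3 ≤ 0; row 2: 10/2 = 5; row 3: (67/3)/(5/3) = 67/5; row 4: (4/3)/(2/3) = 2. Minimum is 2 at row 4 (x2 leaves); pivot element 2/3.
Divide row 4 by 2/3; eliminate column x1 from the other rows.
Row 3 update in column RHS: 67/3 − (5/3)·2 = 19.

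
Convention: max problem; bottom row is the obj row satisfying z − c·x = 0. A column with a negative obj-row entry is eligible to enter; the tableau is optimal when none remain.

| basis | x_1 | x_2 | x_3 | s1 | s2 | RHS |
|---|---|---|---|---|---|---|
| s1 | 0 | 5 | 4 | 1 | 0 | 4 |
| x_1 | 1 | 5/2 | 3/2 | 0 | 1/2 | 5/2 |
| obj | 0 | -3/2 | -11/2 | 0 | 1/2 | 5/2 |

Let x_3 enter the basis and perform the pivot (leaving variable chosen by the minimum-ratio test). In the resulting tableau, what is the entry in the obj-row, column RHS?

Ratio test on column x_3 — row 1: 4/4 = 1; row 2: (5/2)/(3/2) = 5/3. Minimum is 1 at row 1 (s1 leaves); pivot element 4.
Divide row 1 by 4; eliminate column x_3 from the other rows.
obj-row update in column RHS: 5/2 − (-11/2)·1 = 8.

8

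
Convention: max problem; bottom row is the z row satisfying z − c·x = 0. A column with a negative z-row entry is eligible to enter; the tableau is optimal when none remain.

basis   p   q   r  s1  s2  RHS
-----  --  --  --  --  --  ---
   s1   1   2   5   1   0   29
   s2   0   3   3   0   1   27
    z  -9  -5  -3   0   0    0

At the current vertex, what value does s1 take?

29

s1 is basic (row 1); its value is the RHS of that row, 29.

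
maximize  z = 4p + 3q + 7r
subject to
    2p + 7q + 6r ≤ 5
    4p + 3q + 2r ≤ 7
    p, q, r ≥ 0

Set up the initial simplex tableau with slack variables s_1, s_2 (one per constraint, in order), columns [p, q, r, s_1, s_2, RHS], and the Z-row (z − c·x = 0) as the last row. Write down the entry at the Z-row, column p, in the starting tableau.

-4

The Z-row carries the negated objective coefficients: the p entry is -4.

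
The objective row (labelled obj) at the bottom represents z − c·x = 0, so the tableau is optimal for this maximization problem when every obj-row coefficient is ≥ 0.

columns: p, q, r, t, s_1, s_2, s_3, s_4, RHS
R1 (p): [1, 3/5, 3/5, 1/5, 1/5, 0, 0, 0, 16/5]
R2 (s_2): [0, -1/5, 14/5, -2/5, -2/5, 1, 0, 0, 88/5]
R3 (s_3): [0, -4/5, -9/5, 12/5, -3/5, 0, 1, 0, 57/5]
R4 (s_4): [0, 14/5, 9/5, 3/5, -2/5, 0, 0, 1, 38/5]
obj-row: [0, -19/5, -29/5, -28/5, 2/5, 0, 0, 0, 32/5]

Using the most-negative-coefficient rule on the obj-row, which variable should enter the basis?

Negative obj-row entries: q: -19/5, r: -29/5, t: -28/5.
The most negative is -29/5 in column r, so r enters.

r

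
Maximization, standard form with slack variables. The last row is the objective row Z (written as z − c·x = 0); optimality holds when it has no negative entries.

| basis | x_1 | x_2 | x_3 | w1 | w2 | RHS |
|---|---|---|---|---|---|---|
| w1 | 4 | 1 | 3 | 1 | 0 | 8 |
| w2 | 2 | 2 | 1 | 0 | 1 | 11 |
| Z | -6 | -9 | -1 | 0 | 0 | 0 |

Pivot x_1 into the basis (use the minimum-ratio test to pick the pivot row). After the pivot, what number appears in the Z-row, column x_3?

Ratio test on column x_1 — row 1: 8/4 = 2; row 2: 11/2 = 11/2. Minimum is 2 at row 1 (w1 leaves); pivot element 4.
Divide row 1 by 4; eliminate column x_1 from the other rows.
Z-row update in column x_3: -1 − (-6)·(3/4) = 7/2.

7/2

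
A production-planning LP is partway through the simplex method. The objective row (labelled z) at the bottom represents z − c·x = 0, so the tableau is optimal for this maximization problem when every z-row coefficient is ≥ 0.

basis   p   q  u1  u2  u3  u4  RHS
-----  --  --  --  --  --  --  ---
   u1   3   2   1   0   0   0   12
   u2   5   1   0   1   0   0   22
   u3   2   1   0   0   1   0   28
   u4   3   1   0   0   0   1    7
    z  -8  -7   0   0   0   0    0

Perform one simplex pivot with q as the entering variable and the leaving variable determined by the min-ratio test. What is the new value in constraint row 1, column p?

Ratio test on column q — row 1: 12/2 = 6; row 2: 22/1 = 22; row 3: 28/1 = 28; row 4: 7/1 = 7. Minimum is 6 at row 1 (u1 leaves); pivot element 2.
Divide row 1 by 2; eliminate column q from the other rows.
In the new row 1, the p entry is the old entry divided by the pivot: 3/2 = 3/2.

3/2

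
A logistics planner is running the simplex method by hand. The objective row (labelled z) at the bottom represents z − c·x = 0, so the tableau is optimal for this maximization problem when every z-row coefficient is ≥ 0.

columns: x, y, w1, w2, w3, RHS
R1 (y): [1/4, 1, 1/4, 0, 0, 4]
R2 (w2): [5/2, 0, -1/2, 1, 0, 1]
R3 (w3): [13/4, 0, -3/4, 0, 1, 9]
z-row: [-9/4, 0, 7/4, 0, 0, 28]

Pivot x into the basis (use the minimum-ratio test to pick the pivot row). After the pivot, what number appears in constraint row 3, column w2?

-13/10

Ratio test on column x — row 1: 4/(1/4) = 16; row 2: 1/(5/2) = 2/5; row 3: 9/(13/4) = 36/13. Minimum is 2/5 at row 2 (w2 leaves); pivot element 5/2.
Divide row 2 by 5/2; eliminate column x from the other rows.
Row 3 update in column w2: 0 − (13/4)·(2/5) = -13/10.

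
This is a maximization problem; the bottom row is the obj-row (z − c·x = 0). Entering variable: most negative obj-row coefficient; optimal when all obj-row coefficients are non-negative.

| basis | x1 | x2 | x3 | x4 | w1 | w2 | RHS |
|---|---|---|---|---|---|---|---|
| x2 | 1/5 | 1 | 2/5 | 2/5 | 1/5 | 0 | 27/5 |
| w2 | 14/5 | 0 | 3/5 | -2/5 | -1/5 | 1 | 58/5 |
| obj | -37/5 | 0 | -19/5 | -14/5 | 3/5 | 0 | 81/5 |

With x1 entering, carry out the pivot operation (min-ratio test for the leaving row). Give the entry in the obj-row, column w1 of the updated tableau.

Ratio test on column x1 — row 1: (27/5)/(1/5) = 27; row 2: (58/5)/(14/5) = 29/7. Minimum is 29/7 at row 2 (w2 leaves); pivot element 14/5.
Divide row 2 by 14/5; eliminate column x1 from the other rows.
obj-row update in column w1: 3/5 − (-37/5)·(-1/14) = 1/14.

1/14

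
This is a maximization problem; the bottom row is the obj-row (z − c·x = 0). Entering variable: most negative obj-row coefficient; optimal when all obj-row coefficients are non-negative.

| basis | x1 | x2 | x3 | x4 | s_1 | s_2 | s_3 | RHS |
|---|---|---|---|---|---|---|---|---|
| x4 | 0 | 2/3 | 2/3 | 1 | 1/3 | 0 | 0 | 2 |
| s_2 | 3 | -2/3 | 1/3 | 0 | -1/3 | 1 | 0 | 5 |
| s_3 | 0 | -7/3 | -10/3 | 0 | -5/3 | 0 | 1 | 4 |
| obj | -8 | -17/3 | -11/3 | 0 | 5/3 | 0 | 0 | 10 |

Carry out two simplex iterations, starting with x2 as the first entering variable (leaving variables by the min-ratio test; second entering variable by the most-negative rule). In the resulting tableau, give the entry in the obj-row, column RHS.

Ratio test on column x2 — row 1: 2/(2/3) = 3; row 2: entry -2/3 ≤ 0; row 3: entry -7/3 ≤ 0. Minimum is 3 at row 1 (x4 leaves); pivot element 2/3.
Divide row 1 by 2/3; eliminate column x2 from the other rows.
Second iteration: most negative obj-row entry is -8 in column x1, so x1 enters.
Ratio test on column x1 — row 1: entry 0 ≤ 0; row 2: 7/3 = 7/3; row 3: entry 0 ≤ 0. Minimum is 7/3 at row 2 (s_2 leaves); pivot element 3.
Divide row 2 by 3; eliminate column x1 from the other rows.
After both pivots, the entry at the obj-row, column RHS is 137/3.

137/3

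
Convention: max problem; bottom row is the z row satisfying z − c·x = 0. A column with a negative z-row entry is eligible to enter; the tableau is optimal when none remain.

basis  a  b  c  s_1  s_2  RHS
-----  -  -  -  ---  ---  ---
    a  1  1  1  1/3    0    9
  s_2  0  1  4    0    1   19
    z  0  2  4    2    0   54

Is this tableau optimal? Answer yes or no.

yes

Every z-row coefficient is ≥ 0, so the tableau is optimal.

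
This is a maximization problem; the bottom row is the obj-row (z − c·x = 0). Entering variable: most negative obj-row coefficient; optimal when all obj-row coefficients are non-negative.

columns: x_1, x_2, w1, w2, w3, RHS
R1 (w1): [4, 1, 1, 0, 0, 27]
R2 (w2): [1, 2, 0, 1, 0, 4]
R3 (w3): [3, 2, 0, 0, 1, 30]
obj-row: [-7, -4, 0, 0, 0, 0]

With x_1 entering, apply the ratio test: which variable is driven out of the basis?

w2

Column x_1 entries and ratios — w1: 27/4 = 27/4; w2: 4/1 = 4; w3: 30/3 = 10.
Smallest ratio is 4 in the row of w2, so w2 leaves.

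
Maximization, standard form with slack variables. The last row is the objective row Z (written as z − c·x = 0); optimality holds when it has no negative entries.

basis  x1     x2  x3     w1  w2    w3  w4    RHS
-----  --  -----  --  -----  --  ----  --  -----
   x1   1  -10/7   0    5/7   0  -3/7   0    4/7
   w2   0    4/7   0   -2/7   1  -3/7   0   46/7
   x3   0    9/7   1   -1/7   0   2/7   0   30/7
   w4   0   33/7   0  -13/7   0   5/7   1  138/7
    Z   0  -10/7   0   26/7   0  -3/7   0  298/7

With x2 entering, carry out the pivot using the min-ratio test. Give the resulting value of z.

Ratio test on column x2 — row 1: entry -10/7 ≤ 0; row 2: (46/7)/(4/7) = 23/2; row 3: (30/7)/(9/7) = 10/3; row 4: (138/7)/(33/7) = 46/11. Minimum is 10/3 at row 3 (x3 leaves); pivot element 9/7.
Pivot on row 3; the Z-row RHS becomes 298/7 − (-10/7)·(10/3) = 142/3.

142/3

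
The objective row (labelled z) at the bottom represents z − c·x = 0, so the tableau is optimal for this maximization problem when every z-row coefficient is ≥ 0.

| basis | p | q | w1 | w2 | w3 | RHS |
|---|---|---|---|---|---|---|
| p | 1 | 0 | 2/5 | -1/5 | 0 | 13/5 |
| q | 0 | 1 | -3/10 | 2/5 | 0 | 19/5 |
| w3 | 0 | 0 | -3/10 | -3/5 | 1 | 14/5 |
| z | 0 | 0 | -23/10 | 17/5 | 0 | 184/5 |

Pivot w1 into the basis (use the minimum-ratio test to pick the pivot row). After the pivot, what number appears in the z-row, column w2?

Ratio test on column w1 — row 1: (13/5)/(2/5) = 13/2; row 2: entry -3/10 ≤ 0; row 3: entry -3/10 ≤ 0. Minimum is 13/2 at row 1 (p leaves); pivot element 2/5.
Divide row 1 by 2/5; eliminate column w1 from the other rows.
z-row update in column w2: 17/5 − (-23/10)·(-1/2) = 9/4.

9/4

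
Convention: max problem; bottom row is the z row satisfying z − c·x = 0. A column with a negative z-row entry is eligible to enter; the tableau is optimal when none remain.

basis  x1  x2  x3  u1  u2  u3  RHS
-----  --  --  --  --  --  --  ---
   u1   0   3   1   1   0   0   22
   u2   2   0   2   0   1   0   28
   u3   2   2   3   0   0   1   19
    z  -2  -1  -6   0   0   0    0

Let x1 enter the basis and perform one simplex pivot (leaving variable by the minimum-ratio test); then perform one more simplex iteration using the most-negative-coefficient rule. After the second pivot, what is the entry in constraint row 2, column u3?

Ratio test on column x1 — row 1: entry 0 ≤ 0; row 2: 28/2 = 14; row 3: 19/2 = 19/2. Minimum is 19/2 at row 3 (u3 leaves); pivot element 2.
Divide row 3 by 2; eliminate column x1 from the other rows.
Second iteration: most negative z-row entry is -3 in column x3, so x3 enters.
Ratio test on column x3 — row 1: 22/1 = 22; row 2: entry -1 ≤ 0; row 3: (19/2)/(3/2) = 19/3. Minimum is 19/3 at row 3 (x1 leaves); pivot element 3/2.
Divide row 3 by 3/2; eliminate column x3 from the other rows.
After both pivots, the entry at constraint row 2, column u3 is -2/3.

-2/3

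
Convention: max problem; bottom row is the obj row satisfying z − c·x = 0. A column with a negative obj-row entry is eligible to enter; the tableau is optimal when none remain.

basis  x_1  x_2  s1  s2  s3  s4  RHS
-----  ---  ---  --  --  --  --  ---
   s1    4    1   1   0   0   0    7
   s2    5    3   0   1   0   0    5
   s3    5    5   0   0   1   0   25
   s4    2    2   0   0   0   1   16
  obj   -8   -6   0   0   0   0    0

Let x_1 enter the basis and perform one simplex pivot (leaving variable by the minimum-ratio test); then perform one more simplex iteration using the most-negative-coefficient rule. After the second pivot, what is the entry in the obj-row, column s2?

2

Ratio test on column x_1 — row 1: 7/4 = 7/4; row 2: 5/5 = 1; row 3: 25/5 = 5; row 4: 16/2 = 8. Minimum is 1 at row 2 (s2 leaves); pivot element 5.
Divide row 2 by 5; eliminate column x_1 from the other rows.
Second iteration: most negative obj-row entry is -6/5 in column x_2, so x_2 enters.
Ratio test on column x_2 — row 1: entry -7/5 ≤ 0; row 2: 1/(3/5) = 5/3; row 3: 20/2 = 10; row 4: 14/(4/5) = 35/2. Minimum is 5/3 at row 2 (x_1 leaves); pivot element 3/5.
Divide row 2 by 3/5; eliminate column x_2 from the other rows.
After both pivots, the entry at the obj-row, column s2 is 2.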